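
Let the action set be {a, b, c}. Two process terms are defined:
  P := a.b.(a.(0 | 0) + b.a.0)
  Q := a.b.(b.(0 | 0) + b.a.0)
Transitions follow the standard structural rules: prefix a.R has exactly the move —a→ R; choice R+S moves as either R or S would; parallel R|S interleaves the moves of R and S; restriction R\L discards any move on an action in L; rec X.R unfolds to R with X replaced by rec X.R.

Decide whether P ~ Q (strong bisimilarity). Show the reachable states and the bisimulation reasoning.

NO

P's transition system — 6 states:
  u0 = a.b.(a.(0 | 0) + b.a.0) :: --a--▸ u1
  u1 = b.(a.(0 | 0) + b.a.0) :: --b--▸ u2
  u2 = a.(0 | 0) + b.a.0 :: --a--▸ u3, --b--▸ u4
  u3 = 0 | 0 :: stopped
  u4 = a.0 :: --a--▸ u5
  u5 = 0 :: stopped
Q's transition system — 6 states:
  v0 = a.b.(b.(0 | 0) + b.a.0) :: --a--▸ v1
  v1 = b.(b.(0 | 0) + b.a.0) :: --b--▸ v2
  v2 = b.(0 | 0) + b.a.0 :: --b--▸ v3, --b--▸ v4
  v3 = 0 | 0 :: stopped
  v4 = a.0 :: --a--▸ v5
  v5 = 0 :: stopped
Coarsest stable partition (strong bisimilarity classes):
  B0 = {u0}
  B1 = {u1}
  B2 = {u2}
  B3 = {u3, u5, v3, v5}
  B4 = {u4, v4}
  B5 = {v0}
  B6 = {v1}
  B7 = {v2}
u0 ∈ B0, v0 ∈ B5 → different blocks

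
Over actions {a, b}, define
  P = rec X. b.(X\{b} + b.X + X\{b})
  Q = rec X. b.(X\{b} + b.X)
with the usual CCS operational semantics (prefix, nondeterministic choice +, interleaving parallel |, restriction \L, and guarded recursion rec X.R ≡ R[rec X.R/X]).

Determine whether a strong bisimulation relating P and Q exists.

Reachable graph of P (2 states):
  u0 = rec X. b.(X\{b} + b.X + X\{b}) ⊢ —b→ u1
  u1 = (rec X. b.(X\{b} + b.X + X\{b}))\{b} + b.(rec X. b.(X\{b} + b.X + X\{b})) + (rec X. b.(X\{b} + b.X + X\{b}))\{b} ⊢ —b→ u0
Reachable graph of Q (2 states):
  v0 = rec X. b.(X\{b} + b.X) ⊢ —b→ v1
  v1 = (rec X. b.(X\{b} + b.X))\{b} + b.(rec X. b.(X\{b} + b.X)) ⊢ —b→ v0
Coarsest stable partition (strong bisimilarity classes):
  B0 = {u0, u1, v0, v1}
u0 ∈ B0, v0 ∈ B0 → same block

bisimilar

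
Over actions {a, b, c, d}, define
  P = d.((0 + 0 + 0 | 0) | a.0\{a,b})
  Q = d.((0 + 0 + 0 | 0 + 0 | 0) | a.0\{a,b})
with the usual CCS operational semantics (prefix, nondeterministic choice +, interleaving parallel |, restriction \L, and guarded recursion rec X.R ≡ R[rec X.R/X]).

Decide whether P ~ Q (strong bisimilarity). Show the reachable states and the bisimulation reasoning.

P ~ Q

Reachable graph of P (3 states):
  s0 = d.((0 + 0 + 0 | 0) | a.0\{a,b}) :: —d→ s1
  s1 = (0 + 0 + 0 | 0) | a.0\{a,b} :: —a→ s2
  s2 = (0 + 0 + 0 | 0) | 0\{a,b} :: ·
Reachable graph of Q (3 states):
  t0 = d.((0 + 0 + 0 | 0 + 0 | 0) | a.0\{a,b}) :: —d→ t1
  t1 = (0 + 0 + 0 | 0 + 0 | 0) | a.0\{a,b} :: —a→ t2
  t2 = (0 + 0 + 0 | 0 + 0 | 0) | 0\{a,b} :: ·
Bisimilarity quotient blocks:
  B0 = {s0, t0}
  B1 = {s1, t1}
  B2 = {s2, t2}
s0 ∈ B0, t0 ∈ B0 → same block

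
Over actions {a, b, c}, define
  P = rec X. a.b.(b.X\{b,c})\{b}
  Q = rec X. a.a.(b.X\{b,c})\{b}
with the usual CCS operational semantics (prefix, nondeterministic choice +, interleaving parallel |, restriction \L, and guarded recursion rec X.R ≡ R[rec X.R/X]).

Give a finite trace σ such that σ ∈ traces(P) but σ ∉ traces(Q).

P's transition system — 3 states:
  s0 = rec X. a.b.(b.X\{b,c})\{b} has moves —a→ s1
  s1 = b.(b.(rec X. a.b.(b.X\{b,c})\{b})\{b,c})\{b} has moves —b→ s2
  s2 = (b.(rec X. a.b.(b.X\{b,c})\{b})\{b,c})\{b} has moves ∅
Q's transition system — 3 states:
  t0 = rec X. a.a.(b.X\{b,c})\{b} has moves —a→ t1
  t1 = a.(b.(rec X. a.a.(b.X\{b,c})\{b})\{b,c})\{b} has moves —a→ t2
  t2 = (b.(rec X. a.a.(b.X\{b,c})\{b})\{b,c})\{b} has moves ∅
Run σ = ⟨ab⟩ on P: start {s0}
  step 1 (a): {s1}
  step 2 (b): {s2}
  — P admits the full trace.
Run σ = ⟨ab⟩ on Q: start {t0}
  step 1 (a): {t1}
  step 2 (b): no successor for Q

ab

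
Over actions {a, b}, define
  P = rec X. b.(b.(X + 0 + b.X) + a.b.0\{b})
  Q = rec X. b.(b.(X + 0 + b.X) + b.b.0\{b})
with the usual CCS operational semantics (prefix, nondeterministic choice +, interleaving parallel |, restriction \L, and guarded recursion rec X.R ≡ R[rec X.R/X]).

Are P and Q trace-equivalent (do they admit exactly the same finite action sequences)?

P's transition system — 5 states:
  u0 = rec X. b.(b.(X + 0 + b.X) + a.b.0\{b}) :: --b--▸ u1
  u1 = b.((rec X. b.(b.(X + 0 + b.X) + a.b.0\{b})) + 0 + b.(rec X. b.(b.(X + 0 + b.X) + a.b.0\{b}))) + a.b.0\{b} :: --a--▸ u2, --b--▸ u3
  u2 = b.0\{b} :: --b--▸ u4
  u3 = (rec X. b.(b.(X + 0 + b.X) + a.b.0\{b})) + 0 + b.(rec X. b.(b.(X + 0 + b.X) + a.b.0\{b})) :: --b--▸ u0, --b--▸ u1
  u4 = 0\{b} :: ·
Q's transition system — 5 states:
  v0 = rec X. b.(b.(X + 0 + b.X) + b.b.0\{b}) :: --b--▸ v1
  v1 = b.((rec X. b.(b.(X + 0 + b.X) + b.b.0\{b})) + 0 + b.(rec X. b.(b.(X + 0 + b.X) + b.b.0\{b}))) + b.b.0\{b} :: --b--▸ v2, --b--▸ v3
  v2 = (rec X. b.(b.(X + 0 + b.X) + b.b.0\{b})) + 0 + b.(rec X. b.(b.(X + 0 + b.X) + b.b.0\{b})) :: --b--▸ v0, --b--▸ v1
  v3 = b.0\{b} :: --b--▸ v4
  v4 = 0\{b} :: ·
Executing ba from P (initial set {u0}):
  [1] b ⇒ {u1}
  [2] a ⇒ {u2}
  P completes σ.
Executing ba from Q (initial set {v0}):
  [1] b ⇒ {v1}
  [2] a ⇒ ∅ (Q stuck)

traces(P) ≠ traces(Q) — witness ⟨ba⟩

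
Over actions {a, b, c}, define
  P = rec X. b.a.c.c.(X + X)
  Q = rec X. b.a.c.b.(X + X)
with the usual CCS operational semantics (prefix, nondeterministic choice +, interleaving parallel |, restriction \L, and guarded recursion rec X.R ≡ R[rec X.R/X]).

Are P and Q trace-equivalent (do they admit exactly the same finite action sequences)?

NO — witness ⟨bacc⟩

Reachable graph of P (5 states):
  u0 = rec X. b.a.c.c.(X + X) | ··b··> u1
  u1 = a.c.c.((rec X. b.a.c.c.(X + X)) + (rec X. b.a.c.c.(X + X))) | ··a··> u2
  u2 = c.c.((rec X. b.a.c.c.(X + X)) + (rec X. b.a.c.c.(X + X))) | ··c··> u3
  u3 = c.((rec X. b.a.c.c.(X + X)) + (rec X. b.a.c.c.(X + X))) | ··c··> u4
  u4 = (rec X. b.a.c.c.(X + X)) + (rec X. b.a.c.c.(X + X)) | ··b··> u1
Reachable graph of Q (5 states):
  v0 = rec X. b.a.c.b.(X + X) | ··b··> v1
  v1 = a.c.b.((rec X. b.a.c.b.(X + X)) + (rec X. b.a.c.b.(X + X))) | ··a··> v2
  v2 = c.b.((rec X. b.a.c.b.(X + X)) + (rec X. b.a.c.b.(X + X))) | ··c··> v3
  v3 = b.((rec X. b.a.c.b.(X + X)) + (rec X. b.a.c.b.(X + X))) | ··b··> v4
  v4 = (rec X. b.a.c.b.(X + X)) + (rec X. b.a.c.b.(X + X)) | ··b··> v1
Executing bacc from P (initial set {u0}):
  [1] b ⇒ {u1}
  [2] a ⇒ {u2}
  [3] c ⇒ {u3}
  [4] c ⇒ {u4}
  — P admits the full trace.
Executing bacc from Q (initial set {v0}):
  [1] b ⇒ {v1}
  [2] a ⇒ {v2}
  [3] c ⇒ {v3}
  [4] c ⇒ ∅  — Q cannot continue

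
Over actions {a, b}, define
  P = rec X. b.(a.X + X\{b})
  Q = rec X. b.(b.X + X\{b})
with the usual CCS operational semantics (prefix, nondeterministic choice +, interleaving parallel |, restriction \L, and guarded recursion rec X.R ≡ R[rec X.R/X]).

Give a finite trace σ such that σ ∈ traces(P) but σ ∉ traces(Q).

LTS(P): 2 reachable states
  m0 = rec X. b.(a.X + X\{b}) :: ··b··> m1
  m1 = a.(rec X. b.(a.X + X\{b})) + (rec X. b.(a.X + X\{b}))\{b} :: ··a··> m0
LTS(Q): 2 reachable states
  n0 = rec X. b.(b.X + X\{b}) :: ··b··> n1
  n1 = b.(rec X. b.(b.X + X\{b})) + (rec X. b.(b.X + X\{b}))\{b} :: ··b··> n0
Run σ = ⟨ba⟩ on P: start {m0}
  step 1 (b): {m1}
  step 2 (a): {m0}
  ✓ P
Run σ = ⟨ba⟩ on Q: start {n0}
  step 1 (b): {n1}
  step 2 (a): ∅  — Q cannot continue

ba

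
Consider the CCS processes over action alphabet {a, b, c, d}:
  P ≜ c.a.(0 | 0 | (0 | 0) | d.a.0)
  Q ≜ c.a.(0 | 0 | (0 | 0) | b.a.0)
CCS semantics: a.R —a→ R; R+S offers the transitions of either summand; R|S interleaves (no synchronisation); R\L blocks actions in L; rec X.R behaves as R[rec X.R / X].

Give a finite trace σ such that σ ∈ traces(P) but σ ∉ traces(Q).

cad

Reachable graph of P (5 states):
  p0 = c.a.(0 | 0 | (0 | 0) | d.a.0) has moves ··c··> p1
  p1 = a.(0 | 0 | (0 | 0) | d.a.0) has moves ··a··> p2
  p2 = 0 | 0 | (0 | 0) | d.a.0 has moves ··d··> p3
  p3 = 0 | 0 | (0 | 0) | a.0 has moves ··a··> p4
  p4 = 0 | 0 | (0 | 0) | 0 has moves ·
Reachable graph of Q (5 states):
  q0 = c.a.(0 | 0 | (0 | 0) | b.a.0) has moves ··c··> q1
  q1 = a.(0 | 0 | (0 | 0) | b.a.0) has moves ··a··> q2
  q2 = 0 | 0 | (0 | 0) | b.a.0 has moves ··b··> q3
  q3 = 0 | 0 | (0 | 0) | a.0 has moves ··a··> q4
  q4 = 0 | 0 | (0 | 0) | 0 has moves ·
Trace ⟨cad⟩ through P, begin at {p0}:
  [1] c ⇒ {p1}
  [2] a ⇒ {p2}
  [3] d ⇒ {p3}
  ✓ P
Trace ⟨cad⟩ through Q, begin at {q0}:
  [1] c ⇒ {q1}
  [2] a ⇒ {q2}
  [3] d ⇒ ∅  — Q cannot continue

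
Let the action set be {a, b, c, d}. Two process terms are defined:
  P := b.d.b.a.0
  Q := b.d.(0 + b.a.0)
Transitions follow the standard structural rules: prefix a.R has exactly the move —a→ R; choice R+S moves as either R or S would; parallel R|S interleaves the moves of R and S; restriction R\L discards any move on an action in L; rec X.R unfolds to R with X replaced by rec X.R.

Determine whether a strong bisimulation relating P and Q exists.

LTS(P): 5 reachable states
  s0 = b.d.b.a.0 ⊢ --b--▸ s1
  s1 = d.b.a.0 ⊢ --d--▸ s2
  s2 = b.a.0 ⊢ --b--▸ s3
  s3 = a.0 ⊢ --a--▸ s4
  s4 = 0 ⊢ deadlocked
LTS(Q): 5 reachable states
  t0 = b.d.(0 + b.a.0) ⊢ --b--▸ t1
  t1 = d.(0 + b.a.0) ⊢ --d--▸ t2
  t2 = 0 + b.a.0 ⊢ --b--▸ t3
  t3 = a.0 ⊢ --a--▸ t4
  t4 = 0 ⊢ deadlocked
Coarsest stable partition (strong bisimilarity classes):
  B0 = {s0, t0}
  B1 = {s1, t1}
  B2 = {s2, t2}
  B3 = {s3, t3}
  B4 = {s4, t4}
s0 ∈ B0, t0 ∈ B0 → same block

P ~ Q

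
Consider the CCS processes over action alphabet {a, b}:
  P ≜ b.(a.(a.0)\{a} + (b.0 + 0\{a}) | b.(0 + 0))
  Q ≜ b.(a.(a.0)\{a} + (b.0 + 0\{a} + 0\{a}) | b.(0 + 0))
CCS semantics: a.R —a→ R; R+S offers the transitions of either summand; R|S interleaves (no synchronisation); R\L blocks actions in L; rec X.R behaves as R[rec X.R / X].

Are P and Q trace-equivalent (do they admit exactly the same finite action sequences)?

LTS(P): 6 reachable states
  u0 = b.(a.(a.0)\{a} + (b.0 + 0\{a}) | b.(0 + 0)) ⊢ -b-> u1
  u1 = a.(a.0)\{a} + (b.0 + 0\{a}) | b.(0 + 0) ⊢ -a-> u2, -b-> u3, -b-> u4
  u2 = (a.0)\{a} ⊢ ·
  u3 = (b.0 + 0\{a}) | (0 + 0) ⊢ -b-> u5
  u4 = 0 | b.(0 + 0) ⊢ -b-> u5
  u5 = 0 | (0 + 0) ⊢ ·
LTS(Q): 6 reachable states
  v0 = b.(a.(a.0)\{a} + (b.0 + 0\{a} + 0\{a}) | b.(0 + 0)) ⊢ -b-> v1
  v1 = a.(a.0)\{a} + (b.0 + 0\{a} + 0\{a}) | b.(0 + 0) ⊢ -a-> v2, -b-> v3, -b-> v4
  v2 = (a.0)\{a} ⊢ ·
  v3 = (b.0 + 0\{a} + 0\{a}) | (0 + 0) ⊢ -b-> v5
  v4 = 0 | b.(0 + 0) ⊢ -b-> v5
  v5 = 0 | (0 + 0) ⊢ ·
Coarsest stable partition (strong bisimilarity classes):
  B0 = {u0, v0}
  B1 = {u1, v1}
  B2 = {u3, u4, v3, v4}
  B3 = {u2, u5, v2, v5}
u0 ∈ B0, v0 ∈ B0 → same block
Bisimilar ⇒ trace-equivalent.

traces(P) = traces(Q)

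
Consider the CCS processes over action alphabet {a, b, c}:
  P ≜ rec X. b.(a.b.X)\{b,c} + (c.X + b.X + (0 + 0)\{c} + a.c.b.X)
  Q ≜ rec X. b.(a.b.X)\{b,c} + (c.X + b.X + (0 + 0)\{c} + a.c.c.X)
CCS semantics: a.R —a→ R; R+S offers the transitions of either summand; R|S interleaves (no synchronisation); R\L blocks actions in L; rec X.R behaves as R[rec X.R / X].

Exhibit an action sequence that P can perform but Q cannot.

acb

Reachable graph of P (5 states):
  m0 = rec X. b.(a.b.X)\{b,c} + (c.X + b.X + (0 + 0)\{c} + a.c.b.X) :: =a=> m1, =b=> m0, =b=> m2, =c=> m0
  m1 = c.b.(rec X. b.(a.b.X)\{b,c} + (c.X + b.X + (0 + 0)\{c} + a.c.b.X)) :: =c=> m3
  m2 = (a.b.(rec X. b.(a.b.X)\{b,c} + (c.X + b.X + (0 + 0)\{c} + a.c.b.X)))\{b,c} :: =a=> m4
  m3 = b.(rec X. b.(a.b.X)\{b,c} + (c.X + b.X + (0 + 0)\{c} + a.c.b.X)) :: =b=> m0
  m4 = (b.(rec X. b.(a.b.X)\{b,c} + (c.X + b.X + (0 + 0)\{c} + a.c.b.X)))\{b,c} :: (no moves)
Reachable graph of Q (5 states):
  n0 = rec X. b.(a.b.X)\{b,c} + (c.X + b.X + (0 + 0)\{c} + a.c.c.X) :: =a=> n1, =b=> n0, =b=> n2, =c=> n0
  n1 = c.c.(rec X. b.(a.b.X)\{b,c} + (c.X + b.X + (0 + 0)\{c} + a.c.c.X)) :: =c=> n3
  n2 = (a.b.(rec X. b.(a.b.X)\{b,c} + (c.X + b.X + (0 + 0)\{c} + a.c.c.X)))\{b,c} :: =a=> n4
  n3 = c.(rec X. b.(a.b.X)\{b,c} + (c.X + b.X + (0 + 0)\{c} + a.c.c.X)) :: =c=> n0
  n4 = (b.(rec X. b.(a.b.X)\{b,c} + (c.X + b.X + (0 + 0)\{c} + a.c.c.X)))\{b,c} :: (no moves)
Trace ⟨acb⟩ through P, begin at {m0}:
  [1] a ⇒ {m1}
  [2] c ⇒ {m3}
  [3] b ⇒ {m0}
  — P admits the full trace.
Trace ⟨acb⟩ through Q, begin at {n0}:
  [1] a ⇒ {n1}
  [2] c ⇒ {n3}
  [3] b ⇒ no successor for Q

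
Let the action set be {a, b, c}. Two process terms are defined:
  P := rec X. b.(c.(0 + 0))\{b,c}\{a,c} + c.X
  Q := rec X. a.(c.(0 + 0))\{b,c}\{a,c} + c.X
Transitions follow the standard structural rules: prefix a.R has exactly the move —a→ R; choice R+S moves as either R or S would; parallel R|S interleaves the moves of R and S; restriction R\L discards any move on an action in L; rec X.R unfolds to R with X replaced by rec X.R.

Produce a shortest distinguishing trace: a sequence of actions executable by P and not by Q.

b

LTS(P): 2 reachable states
  s0 = rec X. b.(c.(0 + 0))\{b,c}\{a,c} + c.X has moves ··b··> s1, ··c··> s0
  s1 = (c.(0 + 0))\{b,c}\{a,c} has moves stopped
LTS(Q): 2 reachable states
  t0 = rec X. a.(c.(0 + 0))\{b,c}\{a,c} + c.X has moves ··a··> t1, ··c··> t0
  t1 = (c.(0 + 0))\{b,c}\{a,c} has moves stopped
Run σ = ⟨b⟩ on P: start {s0}
  step 1 (b): {s1}
  P completes σ.
Run σ = ⟨b⟩ on Q: start {t0}
  step 1 (b): ∅  — Q cannot continue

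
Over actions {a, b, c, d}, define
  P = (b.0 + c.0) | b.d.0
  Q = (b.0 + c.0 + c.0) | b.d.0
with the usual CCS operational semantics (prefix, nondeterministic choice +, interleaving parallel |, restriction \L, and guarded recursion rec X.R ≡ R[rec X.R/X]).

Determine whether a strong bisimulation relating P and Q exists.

bisimilar

P's transition system — 6 states:
  u0 = (b.0 + c.0) | b.d.0 :: --b--▸ u1, --b--▸ u2, --c--▸ u2
  u1 = (b.0 + c.0) | d.0 :: --b--▸ u3, --c--▸ u3, --d--▸ u4
  u2 = 0 | b.d.0 :: --b--▸ u3
  u3 = 0 | d.0 :: --d--▸ u5
  u4 = (b.0 + c.0) | 0 :: --b--▸ u5, --c--▸ u5
  u5 = 0 | 0 :: (no moves)
Q's transition system — 6 states:
  v0 = (b.0 + c.0 + c.0) | b.d.0 :: --b--▸ v1, --b--▸ v2, --c--▸ v2
  v1 = (b.0 + c.0 + c.0) | d.0 :: --b--▸ v3, --c--▸ v3, --d--▸ v4
  v2 = 0 | b.d.0 :: --b--▸ v3
  v3 = 0 | d.0 :: --d--▸ v5
  v4 = (b.0 + c.0 + c.0) | 0 :: --b--▸ v5, --c--▸ v5
  v5 = 0 | 0 :: (no moves)
Partition-refinement fixed point:
  B0 = {u0, v0}
  B1 = {u1, v1}
  B2 = {u4, v4}
  B3 = {u5, v5}
  B4 = {u3, v3}
  B5 = {u2, v2}
u0 ∈ B0, v0 ∈ B0 → same block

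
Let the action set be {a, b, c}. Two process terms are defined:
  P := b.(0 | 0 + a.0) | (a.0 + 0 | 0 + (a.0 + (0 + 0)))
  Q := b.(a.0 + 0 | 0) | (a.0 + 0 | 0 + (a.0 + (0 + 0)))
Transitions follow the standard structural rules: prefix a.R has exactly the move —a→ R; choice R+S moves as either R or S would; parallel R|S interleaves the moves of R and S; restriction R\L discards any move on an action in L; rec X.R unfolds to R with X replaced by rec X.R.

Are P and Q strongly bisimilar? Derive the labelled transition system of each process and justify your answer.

bisimilar

LTS(P): 6 reachable states
  u0 = b.(0 | 0 + a.0) | (a.0 + 0 | 0 + (a.0 + (0 + 0))) ⊢ —a→ u1, —b→ u2
  u1 = b.(0 | 0 + a.0) | 0 ⊢ —b→ u3
  u2 = (0 | 0 + a.0) | (a.0 + 0 | 0 + (a.0 + (0 + 0))) ⊢ —a→ u3, —a→ u4
  u3 = (0 | 0 + a.0) | 0 ⊢ —a→ u5
  u4 = 0 | (a.0 + 0 | 0 + (a.0 + (0 + 0))) ⊢ —a→ u5
  u5 = 0 | 0 ⊢ stopped
LTS(Q): 6 reachable states
  v0 = b.(a.0 + 0 | 0) | (a.0 + 0 | 0 + (a.0 + (0 + 0))) ⊢ —a→ v1, —b→ v2
  v1 = b.(a.0 + 0 | 0) | 0 ⊢ —b→ v3
  v2 = (a.0 + 0 | 0) | (a.0 + 0 | 0 + (a.0 + (0 + 0))) ⊢ —a→ v3, —a→ v4
  v3 = (a.0 + 0 | 0) | 0 ⊢ —a→ v5
  v4 = 0 | (a.0 + 0 | 0 + (a.0 + (0 + 0))) ⊢ —a→ v5
  v5 = 0 | 0 ⊢ stopped
Partition-refinement fixed point:
  B0 = {u0, v0}
  B1 = {u1, v1}
  B2 = {u3, u4, v3, v4}
  B3 = {u5, v5}
  B4 = {u2, v2}
u0 ∈ B0, v0 ∈ B0 → same block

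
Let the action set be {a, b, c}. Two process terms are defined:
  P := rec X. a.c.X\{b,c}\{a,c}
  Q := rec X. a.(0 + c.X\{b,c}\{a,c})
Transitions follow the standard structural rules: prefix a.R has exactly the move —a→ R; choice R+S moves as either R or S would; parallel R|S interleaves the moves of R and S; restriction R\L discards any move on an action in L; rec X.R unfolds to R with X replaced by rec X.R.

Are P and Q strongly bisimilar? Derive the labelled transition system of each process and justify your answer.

P ~ Q

LTS(P): 3 reachable states
  m0 = rec X. a.c.X\{b,c}\{a,c} → --a--▸ m1
  m1 = c.(rec X. a.c.X\{b,c}\{a,c})\{b,c}\{a,c} → --c--▸ m2
  m2 = (rec X. a.c.X\{b,c}\{a,c})\{b,c}\{a,c} → ·
LTS(Q): 3 reachable states
  n0 = rec X. a.(0 + c.X\{b,c}\{a,c}) → --a--▸ n1
  n1 = 0 + c.(rec X. a.(0 + c.X\{b,c}\{a,c}))\{b,c}\{a,c} → --c--▸ n2
  n2 = (rec X. a.(0 + c.X\{b,c}\{a,c}))\{b,c}\{a,c} → ·
Partition-refinement fixed point:
  B0 = {m0, n0}
  B1 = {m1, n1}
  B2 = {m2, n2}
m0 ∈ B0, n0 ∈ B0 → same block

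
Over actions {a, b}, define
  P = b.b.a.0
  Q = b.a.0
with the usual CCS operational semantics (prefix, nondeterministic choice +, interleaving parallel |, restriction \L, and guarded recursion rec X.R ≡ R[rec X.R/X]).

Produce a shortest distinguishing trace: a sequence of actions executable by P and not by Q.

bb

P's transition system — 4 states:
  m0 = b.b.a.0 → =b=> m1
  m1 = b.a.0 → =b=> m2
  m2 = a.0 → =a=> m3
  m3 = 0 → deadlocked
Q's transition system — 3 states:
  n0 = b.a.0 → =b=> n1
  n1 = a.0 → =a=> n2
  n2 = 0 → deadlocked
Executing bb from P (initial set {m0}):
  [1] b ⇒ {m1}
  [2] b ⇒ {m2}
  ✓ P
Executing bb from Q (initial set {n0}):
  [1] b ⇒ {n1}
  [2] b ⇒ ∅ (Q stuck)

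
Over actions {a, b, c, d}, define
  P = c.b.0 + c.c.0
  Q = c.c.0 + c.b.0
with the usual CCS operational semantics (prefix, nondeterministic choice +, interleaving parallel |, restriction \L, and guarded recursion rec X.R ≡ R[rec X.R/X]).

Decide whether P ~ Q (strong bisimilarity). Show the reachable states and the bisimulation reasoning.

bisimilar

Reachable graph of P (4 states):
  u0 = c.b.0 + c.c.0 → =c=> u1, =c=> u2
  u1 = b.0 → =b=> u3
  u2 = c.0 → =c=> u3
  u3 = 0 → deadlocked
Reachable graph of Q (4 states):
  v0 = c.c.0 + c.b.0 → =c=> v1, =c=> v2
  v1 = b.0 → =b=> v3
  v2 = c.0 → =c=> v3
  v3 = 0 → deadlocked
Coarsest stable partition (strong bisimilarity classes):
  B0 = {u0, v0}
  B1 = {u2, v2}
  B2 = {u3, v3}
  B3 = {u1, v1}
u0 ∈ B0, v0 ∈ B0 → same block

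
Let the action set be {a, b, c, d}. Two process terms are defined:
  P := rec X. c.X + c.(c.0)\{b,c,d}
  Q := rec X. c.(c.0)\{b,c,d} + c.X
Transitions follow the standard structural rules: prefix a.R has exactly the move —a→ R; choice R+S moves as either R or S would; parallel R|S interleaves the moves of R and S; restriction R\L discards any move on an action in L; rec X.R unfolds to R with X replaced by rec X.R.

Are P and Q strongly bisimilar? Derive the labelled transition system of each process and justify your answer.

Reachable graph of P (2 states):
  m0 = rec X. c.X + c.(c.0)\{b,c,d} → —c→ m0, —c→ m1
  m1 = (c.0)\{b,c,d} → ·
Reachable graph of Q (2 states):
  n0 = rec X. c.(c.0)\{b,c,d} + c.X → —c→ n0, —c→ n1
  n1 = (c.0)\{b,c,d} → ·
Partition-refinement fixed point:
  B0 = {m0, n0}
  B1 = {m1, n1}
m0 ∈ B0, n0 ∈ B0 → same block

bisimilar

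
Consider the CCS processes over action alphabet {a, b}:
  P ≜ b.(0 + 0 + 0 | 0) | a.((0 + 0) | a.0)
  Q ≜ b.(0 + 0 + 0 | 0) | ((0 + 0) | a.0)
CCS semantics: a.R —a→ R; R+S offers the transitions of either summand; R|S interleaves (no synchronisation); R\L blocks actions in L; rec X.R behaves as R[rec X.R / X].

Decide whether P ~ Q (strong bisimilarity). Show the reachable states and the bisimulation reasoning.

Reachable graph of P (6 states):
  s0 = b.(0 + 0 + 0 | 0) | a.((0 + 0) | a.0) ⊢ —a→ s1, —b→ s2
  s1 = b.(0 + 0 + 0 | 0) | ((0 + 0) | a.0) ⊢ —a→ s3, —b→ s4
  s2 = (0 + 0 + 0 | 0) | a.((0 + 0) | a.0) ⊢ —a→ s4
  s3 = b.(0 + 0 + 0 | 0) | ((0 + 0) | 0) ⊢ —b→ s5
  s4 = (0 + 0 + 0 | 0) | ((0 + 0) | a.0) ⊢ —a→ s5
  s5 = (0 + 0 + 0 | 0) | ((0 + 0) | 0) ⊢ ·
Reachable graph of Q (4 states):
  t0 = b.(0 + 0 + 0 | 0) | ((0 + 0) | a.0) ⊢ —a→ t1, —b→ t2
  t1 = b.(0 + 0 + 0 | 0) | ((0 + 0) | 0) ⊢ —b→ t3
  t2 = (0 + 0 + 0 | 0) | ((0 + 0) | a.0) ⊢ —a→ t3
  t3 = (0 + 0 + 0 | 0) | ((0 + 0) | 0) ⊢ ·
Bisimilarity quotient blocks:
  B0 = {s0}
  B1 = {s1, t0}
  B2 = {s3, t1}
  B3 = {s5, t3}
  B4 = {s4, t2}
  B5 = {s2}
s0 ∈ B0, t0 ∈ B1 → different blocks

NO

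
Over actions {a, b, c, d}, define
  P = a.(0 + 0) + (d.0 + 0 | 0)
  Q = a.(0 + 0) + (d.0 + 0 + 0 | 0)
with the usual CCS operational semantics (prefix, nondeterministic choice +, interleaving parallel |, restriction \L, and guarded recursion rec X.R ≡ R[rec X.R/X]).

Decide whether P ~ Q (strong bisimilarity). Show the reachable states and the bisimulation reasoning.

P's transition system — 3 states:
  p0 = a.(0 + 0) + (d.0 + 0 | 0) has moves --a--▸ p1, --d--▸ p2
  p1 = 0 + 0 has moves deadlocked
  p2 = 0 has moves deadlocked
Q's transition system — 3 states:
  q0 = a.(0 + 0) + (d.0 + 0 + 0 | 0) has moves --a--▸ q1, --d--▸ q2
  q1 = 0 + 0 has moves deadlocked
  q2 = 0 has moves deadlocked
Coarsest stable partition (strong bisimilarity classes):
  B0 = {p0, q0}
  B1 = {p1, p2, q1, q2}
p0 ∈ B0, q0 ∈ B0 → same block

YES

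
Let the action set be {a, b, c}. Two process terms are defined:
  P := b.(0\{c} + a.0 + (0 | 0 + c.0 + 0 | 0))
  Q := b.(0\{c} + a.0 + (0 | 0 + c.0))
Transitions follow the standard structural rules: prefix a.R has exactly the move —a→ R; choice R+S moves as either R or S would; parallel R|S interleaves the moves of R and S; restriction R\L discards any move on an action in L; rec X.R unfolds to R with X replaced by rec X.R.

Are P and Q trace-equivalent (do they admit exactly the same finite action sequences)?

P's transition system — 3 states:
  u0 = b.(0\{c} + a.0 + (0 | 0 + c.0 + 0 | 0)) has moves -b-> u1
  u1 = 0\{c} + a.0 + (0 | 0 + c.0 + 0 | 0) has moves -a-> u2, -c-> u2
  u2 = 0 has moves (no moves)
Q's transition system — 3 states:
  v0 = b.(0\{c} + a.0 + (0 | 0 + c.0)) has moves -b-> v1
  v1 = 0\{c} + a.0 + (0 | 0 + c.0) has moves -a-> v2, -c-> v2
  v2 = 0 has moves (no moves)
Bisimilarity quotient blocks:
  B0 = {u0, v0}
  B1 = {u1, v1}
  B2 = {u2, v2}
u0 ∈ B0, v0 ∈ B0 → same block
Bisimilar ⇒ trace-equivalent.

trace-equivalent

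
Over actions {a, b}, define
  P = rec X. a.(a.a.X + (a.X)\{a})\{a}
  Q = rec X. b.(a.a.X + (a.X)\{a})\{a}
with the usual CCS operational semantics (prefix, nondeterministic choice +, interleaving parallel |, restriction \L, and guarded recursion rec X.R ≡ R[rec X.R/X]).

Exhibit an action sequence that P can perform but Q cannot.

a

P's transition system — 2 states:
  s0 = rec X. a.(a.a.X + (a.X)\{a})\{a} :: —a→ s1
  s1 = (a.a.(rec X. a.(a.a.X + (a.X)\{a})\{a}) + (a.(rec X. a.(a.a.X + (a.X)\{a})\{a}))\{a})\{a} :: ·
Q's transition system — 2 states:
  t0 = rec X. b.(a.a.X + (a.X)\{a})\{a} :: —b→ t1
  t1 = (a.a.(rec X. b.(a.a.X + (a.X)\{a})\{a}) + (a.(rec X. b.(a.a.X + (a.X)\{a})\{a}))\{a})\{a} :: ·
Run σ = ⟨a⟩ on P: start {s0}
  [1] a ⇒ {s1}
  ✓ P
Run σ = ⟨a⟩ on Q: start {t0}
  [1] a ⇒ ∅ (Q stuck)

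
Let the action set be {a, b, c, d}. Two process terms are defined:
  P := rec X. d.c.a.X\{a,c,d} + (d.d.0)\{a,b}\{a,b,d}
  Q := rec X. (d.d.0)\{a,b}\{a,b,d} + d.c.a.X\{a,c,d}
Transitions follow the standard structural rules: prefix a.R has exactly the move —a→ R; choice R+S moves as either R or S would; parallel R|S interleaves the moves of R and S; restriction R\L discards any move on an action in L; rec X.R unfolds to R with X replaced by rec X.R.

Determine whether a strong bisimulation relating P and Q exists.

LTS(P): 4 reachable states
  m0 = rec X. d.c.a.X\{a,c,d} + (d.d.0)\{a,b}\{a,b,d} :: =d=> m1
  m1 = c.a.(rec X. d.c.a.X\{a,c,d} + (d.d.0)\{a,b}\{a,b,d})\{a,c,d} :: =c=> m2
  m2 = a.(rec X. d.c.a.X\{a,c,d} + (d.d.0)\{a,b}\{a,b,d})\{a,c,d} :: =a=> m3
  m3 = (rec X. d.c.a.X\{a,c,d} + (d.d.0)\{a,b}\{a,b,d})\{a,c,d} :: ∅
LTS(Q): 4 reachable states
  n0 = rec X. (d.d.0)\{a,b}\{a,b,d} + d.c.a.X\{a,c,d} :: =d=> n1
  n1 = c.a.(rec X. (d.d.0)\{a,b}\{a,b,d} + d.c.a.X\{a,c,d})\{a,c,d} :: =c=> n2
  n2 = a.(rec X. (d.d.0)\{a,b}\{a,b,d} + d.c.a.X\{a,c,d})\{a,c,d} :: =a=> n3
  n3 = (rec X. (d.d.0)\{a,b}\{a,b,d} + d.c.a.X\{a,c,d})\{a,c,d} :: ∅
Bisimilarity quotient blocks:
  B0 = {m0, n0}
  B1 = {m1, n1}
  B2 = {m2, n2}
  B3 = {m3, n3}
m0 ∈ B0, n0 ∈ B0 → same block

P ~ Q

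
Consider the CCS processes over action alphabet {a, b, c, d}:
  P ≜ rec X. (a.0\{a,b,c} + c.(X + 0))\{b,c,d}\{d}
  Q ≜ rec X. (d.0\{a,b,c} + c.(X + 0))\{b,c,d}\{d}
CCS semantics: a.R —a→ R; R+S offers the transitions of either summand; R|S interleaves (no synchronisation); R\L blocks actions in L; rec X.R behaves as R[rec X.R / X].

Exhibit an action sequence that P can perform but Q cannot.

a

P's transition system — 2 states:
  s0 = rec X. (a.0\{a,b,c} + c.(X + 0))\{b,c,d}\{d} → —a→ s1
  s1 = 0\{a,b,c}\{b,c,d}\{d} → (no moves)
Q's transition system — 1 states:
  t0 = rec X. (d.0\{a,b,c} + c.(X + 0))\{b,c,d}\{d} → (no moves)
Trace ⟨a⟩ through P, begin at {s0}:
  after a @ step 1: {s1}
  P completes σ.
Trace ⟨a⟩ through Q, begin at {t0}:
  after a @ step 1: ∅ (Q stuck)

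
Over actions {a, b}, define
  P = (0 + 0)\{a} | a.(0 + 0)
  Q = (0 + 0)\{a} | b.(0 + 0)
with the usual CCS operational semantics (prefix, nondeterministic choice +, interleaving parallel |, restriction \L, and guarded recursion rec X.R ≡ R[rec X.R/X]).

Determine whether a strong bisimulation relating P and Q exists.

P's transition system — 2 states:
  u0 = (0 + 0)\{a} | a.(0 + 0) → --a--▸ u1
  u1 = (0 + 0)\{a} | (0 + 0) → (no moves)
Q's transition system — 2 states:
  v0 = (0 + 0)\{a} | b.(0 + 0) → --b--▸ v1
  v1 = (0 + 0)\{a} | (0 + 0) → (no moves)
Coarsest stable partition (strong bisimilarity classes):
  B0 = {u0}
  B1 = {u1, v1}
  B2 = {v0}
u0 ∈ B0, v0 ∈ B2 → different blocks

not bisimilar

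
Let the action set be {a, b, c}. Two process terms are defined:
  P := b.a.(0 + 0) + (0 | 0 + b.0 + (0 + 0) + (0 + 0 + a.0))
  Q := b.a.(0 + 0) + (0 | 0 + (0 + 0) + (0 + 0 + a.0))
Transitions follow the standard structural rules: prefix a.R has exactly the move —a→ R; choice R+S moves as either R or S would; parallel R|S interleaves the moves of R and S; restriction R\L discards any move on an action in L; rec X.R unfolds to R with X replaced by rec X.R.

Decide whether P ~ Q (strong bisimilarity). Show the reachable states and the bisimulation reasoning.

LTS(P): 4 reachable states
  m0 = b.a.(0 + 0) + (0 | 0 + b.0 + (0 + 0) + (0 + 0 + a.0)) | -a-> m1, -b-> m1, -b-> m2
  m1 = 0 | (no moves)
  m2 = a.(0 + 0) | -a-> m3
  m3 = 0 + 0 | (no moves)
LTS(Q): 4 reachable states
  n0 = b.a.(0 + 0) + (0 | 0 + (0 + 0) + (0 + 0 + a.0)) | -a-> n1, -b-> n2
  n1 = 0 | (no moves)
  n2 = a.(0 + 0) | -a-> n3
  n3 = 0 + 0 | (no moves)
Coarsest stable partition (strong bisimilarity classes):
  B0 = {m0}
  B1 = {m1, m3, n1, n3}
  B2 = {m2, n2}
  B3 = {n0}
m0 ∈ B0, n0 ∈ B3 → different blocks

not bisimilar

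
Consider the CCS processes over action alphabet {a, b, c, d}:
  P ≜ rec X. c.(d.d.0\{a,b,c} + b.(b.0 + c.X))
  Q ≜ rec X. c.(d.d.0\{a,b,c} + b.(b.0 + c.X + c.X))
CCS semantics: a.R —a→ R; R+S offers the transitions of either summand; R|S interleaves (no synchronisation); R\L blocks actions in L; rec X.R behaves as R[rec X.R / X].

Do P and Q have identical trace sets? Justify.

trace-equivalent

P's transition system — 6 states:
  s0 = rec X. c.(d.d.0\{a,b,c} + b.(b.0 + c.X)) → =c=> s1
  s1 = d.d.0\{a,b,c} + b.(b.0 + c.(rec X. c.(d.d.0\{a,b,c} + b.(b.0 + c.X)))) → =b=> s2, =d=> s3
  s2 = b.0 + c.(rec X. c.(d.d.0\{a,b,c} + b.(b.0 + c.X))) → =b=> s4, =c=> s0
  s3 = d.0\{a,b,c} → =d=> s5
  s4 = 0 → ∅
  s5 = 0\{a,b,c} → ∅
Q's transition system — 6 states:
  t0 = rec X. c.(d.d.0\{a,b,c} + b.(b.0 + c.X + c.X)) → =c=> t1
  t1 = d.d.0\{a,b,c} + b.(b.0 + c.(rec X. c.(d.d.0\{a,b,c} + b.(b.0 + c.X + c.X))) + c.(rec X. c.(d.d.0\{a,b,c} + b.(b.0 + c.X + c.X)))) → =b=> t2, =d=> t3
  t2 = b.0 + c.(rec X. c.(d.d.0\{a,b,c} + b.(b.0 + c.X + c.X))) + c.(rec X. c.(d.d.0\{a,b,c} + b.(b.0 + c.X + c.X))) → =b=> t4, =c=> t0
  t3 = d.0\{a,b,c} → =d=> t5
  t4 = 0 → ∅
  t5 = 0\{a,b,c} → ∅
Bisimilarity quotient blocks:
  B0 = {s0, t0}
  B1 = {s1, t1}
  B2 = {s2, t2}
  B3 = {s4, s5, t4, t5}
  B4 = {s3, t3}
s0 ∈ B0, t0 ∈ B0 → same block
Bisimilar ⇒ trace-equivalent.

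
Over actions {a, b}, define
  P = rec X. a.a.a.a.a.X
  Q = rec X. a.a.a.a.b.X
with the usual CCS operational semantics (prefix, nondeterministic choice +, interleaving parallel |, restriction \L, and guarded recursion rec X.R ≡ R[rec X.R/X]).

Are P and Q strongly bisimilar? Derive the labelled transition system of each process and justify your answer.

not bisimilar

Reachable graph of P (5 states):
  u0 = rec X. a.a.a.a.a.X ⊢ =a=> u1
  u1 = a.a.a.a.(rec X. a.a.a.a.a.X) ⊢ =a=> u2
  u2 = a.a.a.(rec X. a.a.a.a.a.X) ⊢ =a=> u3
  u3 = a.a.(rec X. a.a.a.a.a.X) ⊢ =a=> u4
  u4 = a.(rec X. a.a.a.a.a.X) ⊢ =a=> u0
Reachable graph of Q (5 states):
  v0 = rec X. a.a.a.a.b.X ⊢ =a=> v1
  v1 = a.a.a.b.(rec X. a.a.a.a.b.X) ⊢ =a=> v2
  v2 = a.a.b.(rec X. a.a.a.a.b.X) ⊢ =a=> v3
  v3 = a.b.(rec X. a.a.a.a.b.X) ⊢ =a=> v4
  v4 = b.(rec X. a.a.a.a.b.X) ⊢ =b=> v0
Partition-refinement fixed point:
  B0 = {u0, u1, u2, u3, u4}
  B1 = {v0}
  B2 = {v1}
  B3 = {v2}
  B4 = {v3}
  B5 = {v4}
u0 ∈ B0, v0 ∈ B1 → different blocks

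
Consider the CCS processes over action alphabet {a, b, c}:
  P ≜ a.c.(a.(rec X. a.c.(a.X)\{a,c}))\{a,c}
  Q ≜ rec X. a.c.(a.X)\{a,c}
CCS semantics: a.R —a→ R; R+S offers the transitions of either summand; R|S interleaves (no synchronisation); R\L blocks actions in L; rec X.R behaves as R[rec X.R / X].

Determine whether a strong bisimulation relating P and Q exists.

P ~ Q

LTS(P): 3 reachable states
  u0 = a.c.(a.(rec X. a.c.(a.X)\{a,c}))\{a,c} → --a--▸ u1
  u1 = c.(a.(rec X. a.c.(a.X)\{a,c}))\{a,c} → --c--▸ u2
  u2 = (a.(rec X. a.c.(a.X)\{a,c}))\{a,c} → (no moves)
LTS(Q): 3 reachable states
  v0 = rec X. a.c.(a.X)\{a,c} → --a--▸ v1
  v1 = c.(a.(rec X. a.c.(a.X)\{a,c}))\{a,c} → --c--▸ v2
  v2 = (a.(rec X. a.c.(a.X)\{a,c}))\{a,c} → (no moves)
Coarsest stable partition (strong bisimilarity classes):
  B0 = {u0, v0}
  B1 = {u1, v1}
  B2 = {u2, v2}
u0 ∈ B0, v0 ∈ B0 → same block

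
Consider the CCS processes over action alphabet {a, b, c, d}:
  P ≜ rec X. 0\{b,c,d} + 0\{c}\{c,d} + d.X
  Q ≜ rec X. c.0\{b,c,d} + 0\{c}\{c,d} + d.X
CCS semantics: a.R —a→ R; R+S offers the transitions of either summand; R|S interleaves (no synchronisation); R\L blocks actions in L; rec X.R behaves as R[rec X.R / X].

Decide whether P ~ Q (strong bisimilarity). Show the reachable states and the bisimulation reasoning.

Reachable graph of P (1 states):
  p0 = rec X. 0\{b,c,d} + 0\{c}\{c,d} + d.X ⊢ ··d··> p0
Reachable graph of Q (2 states):
  q0 = rec X. c.0\{b,c,d} + 0\{c}\{c,d} + d.X ⊢ ··c··> q1, ··d··> q0
  q1 = 0\{b,c,d} ⊢ ·
Coarsest stable partition (strong bisimilarity classes):
  B0 = {p0}
  B1 = {q0}
  B2 = {q1}
p0 ∈ B0, q0 ∈ B1 → different blocks

NO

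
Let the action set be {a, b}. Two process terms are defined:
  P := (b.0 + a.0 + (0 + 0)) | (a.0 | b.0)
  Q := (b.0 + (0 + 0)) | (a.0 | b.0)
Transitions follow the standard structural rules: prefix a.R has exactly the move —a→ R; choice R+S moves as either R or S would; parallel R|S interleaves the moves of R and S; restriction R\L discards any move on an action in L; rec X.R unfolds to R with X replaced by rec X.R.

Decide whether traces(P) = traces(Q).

P's transition system — 8 states:
  s0 = (b.0 + a.0 + (0 + 0)) | (a.0 | b.0) → —a→ s1, —a→ s2, —b→ s2, —b→ s3
  s1 = (b.0 + a.0 + (0 + 0)) | (0 | b.0) → —a→ s4, —b→ s4, —b→ s5
  s2 = 0 | (a.0 | b.0) → —a→ s4, —b→ s6
  s3 = (b.0 + a.0 + (0 + 0)) | (a.0 | 0) → —a→ s5, —a→ s6, —b→ s6
  s4 = 0 | (0 | b.0) → —b→ s7
  s5 = (b.0 + a.0 + (0 + 0)) | (0 | 0) → —a→ s7, —b→ s7
  s6 = 0 | (a.0 | 0) → —a→ s7
  s7 = 0 | (0 | 0) → (no moves)
Q's transition system — 8 states:
  t0 = (b.0 + (0 + 0)) | (a.0 | b.0) → —a→ t1, —b→ t2, —b→ t3
  t1 = (b.0 + (0 + 0)) | (0 | b.0) → —b→ t4, —b→ t5
  t2 = (b.0 + (0 + 0)) | (a.0 | 0) → —a→ t4, —b→ t6
  t3 = 0 | (a.0 | b.0) → —a→ t5, —b→ t6
  t4 = (b.0 + (0 + 0)) | (0 | 0) → —b→ t7
  t5 = 0 | (0 | b.0) → —b→ t7
  t6 = 0 | (a.0 | 0) → —a→ t7
  t7 = 0 | (0 | 0) → (no moves)
Executing aa from P (initial set {s0}):
  [1] a ⇒ {s1, s2}
  [2] a ⇒ {s4}
  — P admits the full trace.
Executing aa from Q (initial set {t0}):
  [1] a ⇒ {t1}
  [2] a ⇒ ∅ (Q stuck)

NO — witness ⟨aa⟩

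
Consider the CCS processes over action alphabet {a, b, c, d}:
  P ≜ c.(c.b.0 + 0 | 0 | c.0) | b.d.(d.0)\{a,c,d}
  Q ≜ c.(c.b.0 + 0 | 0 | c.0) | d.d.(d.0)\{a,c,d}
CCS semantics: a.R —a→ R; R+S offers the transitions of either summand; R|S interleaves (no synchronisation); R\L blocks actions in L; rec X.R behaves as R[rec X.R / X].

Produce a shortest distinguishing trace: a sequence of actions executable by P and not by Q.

b

P's transition system — 15 states:
  s0 = c.(c.b.0 + 0 | 0 | c.0) | b.d.(d.0)\{a,c,d} ⊢ —b→ s1, —c→ s2
  s1 = c.(c.b.0 + 0 | 0 | c.0) | d.(d.0)\{a,c,d} ⊢ —c→ s3, —d→ s4
  s2 = (c.b.0 + 0 | 0 | c.0) | b.d.(d.0)\{a,c,d} ⊢ —b→ s3, —c→ s5, —c→ s6
  s3 = (c.b.0 + 0 | 0 | c.0) | d.(d.0)\{a,c,d} ⊢ —c→ s7, —c→ s8, —d→ s9
  s4 = c.(c.b.0 + 0 | 0 | c.0) | (d.0)\{a,c,d} ⊢ —c→ s9
  s5 = 0 | 0 | 0 | b.d.(d.0)\{a,c,d} ⊢ —b→ s7
  s6 = b.0 | b.d.(d.0)\{a,c,d} ⊢ —b→ s10, —b→ s8
  s7 = 0 | 0 | 0 | d.(d.0)\{a,c,d} ⊢ —d→ s11
  s8 = b.0 | d.(d.0)\{a,c,d} ⊢ —b→ s12, —d→ s13
  s9 = (c.b.0 + 0 | 0 | c.0) | (d.0)\{a,c,d} ⊢ —c→ s11, —c→ s13
  s10 = 0 | b.d.(d.0)\{a,c,d} ⊢ —b→ s12
  s11 = 0 | 0 | 0 | (d.0)\{a,c,d} ⊢ (no moves)
  s12 = 0 | d.(d.0)\{a,c,d} ⊢ —d→ s14
  s13 = b.0 | (d.0)\{a,c,d} ⊢ —b→ s14
  s14 = 0 | (d.0)\{a,c,d} ⊢ (no moves)
Q's transition system — 15 states:
  t0 = c.(c.b.0 + 0 | 0 | c.0) | d.d.(d.0)\{a,c,d} ⊢ —c→ t1, —d→ t2
  t1 = (c.b.0 + 0 | 0 | c.0) | d.d.(d.0)\{a,c,d} ⊢ —c→ t3, —c→ t4, —d→ t5
  t2 = c.(c.b.0 + 0 | 0 | c.0) | d.(d.0)\{a,c,d} ⊢ —c→ t5, —d→ t6
  t3 = 0 | 0 | 0 | d.d.(d.0)\{a,c,d} ⊢ —d→ t7
  t4 = b.0 | d.d.(d.0)\{a,c,d} ⊢ —b→ t8, —d→ t9
  t5 = (c.b.0 + 0 | 0 | c.0) | d.(d.0)\{a,c,d} ⊢ —c→ t7, —c→ t9, —d→ t10
  t6 = c.(c.b.0 + 0 | 0 | c.0) | (d.0)\{a,c,d} ⊢ —c→ t10
  t7 = 0 | 0 | 0 | d.(d.0)\{a,c,d} ⊢ —d→ t11
  t8 = 0 | d.d.(d.0)\{a,c,d} ⊢ —d→ t12
  t9 = b.0 | d.(d.0)\{a,c,d} ⊢ —b→ t12, —d→ t13
  t10 = (c.b.0 + 0 | 0 | c.0) | (d.0)\{a,c,d} ⊢ —c→ t11, —c→ t13
  t11 = 0 | 0 | 0 | (d.0)\{a,c,d} ⊢ (no moves)
  t12 = 0 | d.(d.0)\{a,c,d} ⊢ —d→ t14
  t13 = b.0 | (d.0)\{a,c,d} ⊢ —b→ t14
  t14 = 0 | (d.0)\{a,c,d} ⊢ (no moves)
Executing b from P (initial set {s0}):
  after b @ step 1: {s1}
  P completes σ.
Executing b from Q (initial set {t0}):
  after b @ step 1: ∅ (Q stuck)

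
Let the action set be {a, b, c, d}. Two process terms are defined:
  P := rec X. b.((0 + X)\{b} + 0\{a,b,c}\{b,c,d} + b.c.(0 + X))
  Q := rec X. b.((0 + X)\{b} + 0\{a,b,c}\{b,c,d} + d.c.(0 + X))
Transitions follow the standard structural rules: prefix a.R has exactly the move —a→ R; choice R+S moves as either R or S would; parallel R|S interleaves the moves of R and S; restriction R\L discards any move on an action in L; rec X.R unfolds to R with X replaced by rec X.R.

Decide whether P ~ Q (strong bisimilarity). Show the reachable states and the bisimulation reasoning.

P ≁ Q

LTS(P): 4 reachable states
  m0 = rec X. b.((0 + X)\{b} + 0\{a,b,c}\{b,c,d} + b.c.(0 + X)) | --b--▸ m1
  m1 = (0 + (rec X. b.((0 + X)\{b} + 0\{a,b,c}\{b,c,d} + b.c.(0 + X))))\{b} + 0\{a,b,c}\{b,c,d} + b.c.(0 + (rec X. b.((0 + X)\{b} + 0\{a,b,c}\{b,c,d} + b.c.(0 + X)))) | --b--▸ m2
  m2 = c.(0 + (rec X. b.((0 + X)\{b} + 0\{a,b,c}\{b,c,d} + b.c.(0 + X)))) | --c--▸ m3
  m3 = 0 + (rec X. b.((0 + X)\{b} + 0\{a,b,c}\{b,c,d} + b.c.(0 + X))) | --b--▸ m1
LTS(Q): 4 reachable states
  n0 = rec X. b.((0 + X)\{b} + 0\{a,b,c}\{b,c,d} + d.c.(0 + X)) | --b--▸ n1
  n1 = (0 + (rec X. b.((0 + X)\{b} + 0\{a,b,c}\{b,c,d} + d.c.(0 + X))))\{b} + 0\{a,b,c}\{b,c,d} + d.c.(0 + (rec X. b.((0 + X)\{b} + 0\{a,b,c}\{b,c,d} + d.c.(0 + X)))) | --d--▸ n2
  n2 = c.(0 + (rec X. b.((0 + X)\{b} + 0\{a,b,c}\{b,c,d} + d.c.(0 + X)))) | --c--▸ n3
  n3 = 0 + (rec X. b.((0 + X)\{b} + 0\{a,b,c}\{b,c,d} + d.c.(0 + X))) | --b--▸ n1
Partition-refinement fixed point:
  B0 = {m0, m3}
  B1 = {m1}
  B2 = {m2}
  B3 = {n0, n3}
  B4 = {n1}
  B5 = {n2}
m0 ∈ B0, n0 ∈ B3 → different blocks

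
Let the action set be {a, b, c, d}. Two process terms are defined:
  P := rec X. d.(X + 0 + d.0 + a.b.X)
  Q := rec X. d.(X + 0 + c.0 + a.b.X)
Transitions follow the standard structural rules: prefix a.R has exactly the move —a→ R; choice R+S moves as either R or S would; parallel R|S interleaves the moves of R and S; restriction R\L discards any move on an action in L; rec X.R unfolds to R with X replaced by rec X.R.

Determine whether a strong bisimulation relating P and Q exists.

LTS(P): 4 reachable states
  m0 = rec X. d.(X + 0 + d.0 + a.b.X) ⊢ ··d··> m1
  m1 = (rec X. d.(X + 0 + d.0 + a.b.X)) + 0 + d.0 + a.b.(rec X. d.(X + 0 + d.0 + a.b.X)) ⊢ ··a··> m2, ··d··> m1, ··d··> m3
  m2 = b.(rec X. d.(X + 0 + d.0 + a.b.X)) ⊢ ··b··> m0
  m3 = 0 ⊢ stopped
LTS(Q): 4 reachable states
  n0 = rec X. d.(X + 0 + c.0 + a.b.X) ⊢ ··d··> n1
  n1 = (rec X. d.(X + 0 + c.0 + a.b.X)) + 0 + c.0 + a.b.(rec X. d.(X + 0 + c.0 + a.b.X)) ⊢ ··a··> n2, ··c··> n3, ··d··> n1
  n2 = b.(rec X. d.(X + 0 + c.0 + a.b.X)) ⊢ ··b··> n0
  n3 = 0 ⊢ stopped
Partition-refinement fixed point:
  B0 = {m0}
  B1 = {m1}
  B2 = {m3, n3}
  B3 = {m2}
  B4 = {n0}
  B5 = {n1}
  B6 = {n2}
m0 ∈ B0, n0 ∈ B4 → different blocks

P ≁ Q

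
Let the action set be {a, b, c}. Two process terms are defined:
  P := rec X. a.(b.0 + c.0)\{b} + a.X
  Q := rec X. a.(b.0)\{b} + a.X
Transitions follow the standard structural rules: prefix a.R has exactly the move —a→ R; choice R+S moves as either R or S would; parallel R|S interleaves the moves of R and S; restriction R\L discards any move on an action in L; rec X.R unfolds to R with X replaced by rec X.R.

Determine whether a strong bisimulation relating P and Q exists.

P ≁ Q

LTS(P): 3 reachable states
  u0 = rec X. a.(b.0 + c.0)\{b} + a.X has moves ··a··> u0, ··a··> u1
  u1 = (b.0 + c.0)\{b} has moves ··c··> u2
  u2 = 0\{b} has moves (no moves)
LTS(Q): 2 reachable states
  v0 = rec X. a.(b.0)\{b} + a.X has moves ··a··> v0, ··a··> v1
  v1 = (b.0)\{b} has moves (no moves)
Bisimilarity quotient blocks:
  B0 = {u0}
  B1 = {u1}
  B2 = {u2, v1}
  B3 = {v0}
u0 ∈ B0, v0 ∈ B3 → different blocks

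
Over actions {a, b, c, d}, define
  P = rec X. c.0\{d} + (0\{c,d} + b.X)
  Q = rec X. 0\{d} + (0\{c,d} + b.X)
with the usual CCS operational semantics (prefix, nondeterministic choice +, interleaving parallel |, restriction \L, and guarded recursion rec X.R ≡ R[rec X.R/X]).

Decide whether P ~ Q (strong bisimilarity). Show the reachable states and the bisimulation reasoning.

LTS(P): 2 reachable states
  u0 = rec X. c.0\{d} + (0\{c,d} + b.X) ⊢ -b-> u0, -c-> u1
  u1 = 0\{d} ⊢ ∅
LTS(Q): 1 reachable states
  v0 = rec X. 0\{d} + (0\{c,d} + b.X) ⊢ -b-> v0
Coarsest stable partition (strong bisimilarity classes):
  B0 = {u0}
  B1 = {u1}
  B2 = {v0}
u0 ∈ B0, v0 ∈ B2 → different blocks

not bisimilar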